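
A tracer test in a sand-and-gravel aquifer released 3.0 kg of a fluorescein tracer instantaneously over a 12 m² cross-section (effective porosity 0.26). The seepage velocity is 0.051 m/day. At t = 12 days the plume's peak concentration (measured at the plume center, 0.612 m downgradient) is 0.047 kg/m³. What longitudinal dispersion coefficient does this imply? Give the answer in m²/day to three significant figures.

2.78 m²/day

At the plume center C_max = M/(n_e·A·√(4πDt)), so D = M²/(4πt·(n_e·A·C_max)²).
n_e·A·C_max = 0.26 × 12 × 0.047 = 0.1466 kg/m.
D = 3.0²/(4π × 12 × 0.1466²) = 2.78 m²/day.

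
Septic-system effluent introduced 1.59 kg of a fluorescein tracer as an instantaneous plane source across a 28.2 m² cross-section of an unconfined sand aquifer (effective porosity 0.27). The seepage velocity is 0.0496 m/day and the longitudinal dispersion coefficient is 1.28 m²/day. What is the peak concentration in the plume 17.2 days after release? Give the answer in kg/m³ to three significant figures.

The peak of an instantaneous 1D plume sits at x = vt; there the Gaussian factor is 1 and C_max = M/(n_e·A·√(4πDt)), where n_e·A is the pore area the mass is dissolved in.
√(4πDt) = √(4π × 1.28 × 17.2) = 16.63 m, so C_max = 1.59/(0.27 × 28.2 × 16.63) = 0.0126 kg/m³.

0.0126 kg/m³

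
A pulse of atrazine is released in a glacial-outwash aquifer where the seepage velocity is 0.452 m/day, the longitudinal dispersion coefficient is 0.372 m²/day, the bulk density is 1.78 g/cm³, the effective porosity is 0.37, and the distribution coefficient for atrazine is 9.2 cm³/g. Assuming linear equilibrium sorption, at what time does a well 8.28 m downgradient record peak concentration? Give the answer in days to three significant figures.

751 days

Retardation factor R = 1 + ρ_b·K_d/n = 1 + 1.78 × 9.2/0.37 = 45.26.
Sorption retards both mechanisms: v_R = v/R = 0.009987 m/day, D_R = D/R = 0.008219 m²/day.
Peak time from v_R²t² + 2D_R t − x² = 0: t = (√(D_R² + v_R²x²) − D_R)/v_R².
√(D_R² + v_R²x²) = √(0.008219² + 0.009987² × 8.28²) = 0.08310; v_R² = 9.974e-05.
t = (0.08310 − 0.008219)/9.974e-05 = 751 days.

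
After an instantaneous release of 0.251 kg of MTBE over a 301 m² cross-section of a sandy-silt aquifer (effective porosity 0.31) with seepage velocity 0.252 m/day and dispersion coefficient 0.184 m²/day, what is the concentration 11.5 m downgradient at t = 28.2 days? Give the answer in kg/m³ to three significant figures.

For an instantaneous plane source, C(x,t) = M/(n_e·A·√(4πDt)) · exp(−(x−vt)²/(4Dt)), with n_e·A the pore (flow) area.
Plume center vt = 0.252 × 28.2 = 7.1064 m, so the well at 11.5 m is 4.3936 m downgradient of the peak.
√(4πDt) = 8.075 m, giving peak height M/(n_e·A·√(4πDt)) = 0.251/(0.31 × 301 × 8.075) = 0.0003331 kg/m³.
(x−vt)²/(4Dt) = (4.3936)²/(4 × 0.184 × 28.2) = 0.9301; exp(−0.9301) = 0.3945.
C = 0.0003331 × 0.3945 = 0.000131 kg/m³.

0.000131 kg/m³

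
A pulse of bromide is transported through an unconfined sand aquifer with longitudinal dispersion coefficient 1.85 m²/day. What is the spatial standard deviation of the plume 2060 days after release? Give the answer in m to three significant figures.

87.3 m

Dispersive spreading gives a Gaussian with σ² = 2Dt; advection only shifts the center.
σ = √(2 × 1.85 × 2060) = 87.3 m.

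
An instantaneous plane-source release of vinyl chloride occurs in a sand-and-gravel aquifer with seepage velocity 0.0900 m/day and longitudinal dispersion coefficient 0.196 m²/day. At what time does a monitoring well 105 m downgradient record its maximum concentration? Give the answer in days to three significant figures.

1140 days

For the 1D instantaneous-source solution, setting ∂C/∂t = 0 at fixed x gives v²t² + 2Dt − x² = 0, so t = (√(D² + v²x²) − D)/v².
√(D² + v²x²) = √(0.196² + 0.0900² × 105²) = 9.452; v² = 0.0081.
t = (9.452 − 0.196)/0.0081 = 1140 days (vs. the pure-advection estimate x/v = 1170 d).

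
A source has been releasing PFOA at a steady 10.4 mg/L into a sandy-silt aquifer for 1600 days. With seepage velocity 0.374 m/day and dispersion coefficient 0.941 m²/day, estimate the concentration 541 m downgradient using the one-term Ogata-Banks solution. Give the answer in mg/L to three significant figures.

8.86 mg/L

For a continuous step input, C/C₀ ≈ ½·erfc((x−vt)/(2√(Dt))).
vt = 0.374 × 1600 = 598.4 m and 2√(Dt) = 2√(0.941 × 1600) = 77.60 m.
Argument (x−vt)/(2√(Dt)) = (541 − 598.4)/77.60 = -0.7397; ½·erfc(-0.7397) = 0.8522.
C = 10.4 × 0.8522 = 8.86 mg/L.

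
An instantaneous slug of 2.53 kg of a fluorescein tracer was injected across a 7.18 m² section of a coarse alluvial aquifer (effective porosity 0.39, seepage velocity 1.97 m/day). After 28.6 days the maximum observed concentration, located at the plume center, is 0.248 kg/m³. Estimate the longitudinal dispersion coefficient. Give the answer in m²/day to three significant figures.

0.0369 m²/day

At the plume center C_max = M/(n_e·A·√(4πDt)), so D = M²/(4πt·(n_e·A·C_max)²).
n_e·A·C_max = 0.39 × 7.18 × 0.248 = 0.6944 kg/m.
D = 2.53²/(4π × 28.6 × 0.6944²) = 0.0369 m²/day.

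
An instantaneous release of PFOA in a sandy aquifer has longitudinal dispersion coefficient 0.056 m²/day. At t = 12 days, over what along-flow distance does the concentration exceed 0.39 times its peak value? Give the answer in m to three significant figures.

The plume is Gaussian with σ = √(2Dt) = √(2 × 0.056 × 12) = 1.159 m.
C/C_peak = exp(−Δx²/(2σ²)) = 0.39 ⇒ Δx = σ·√(−2 ln 0.39) = 1.159 × 1.372 = 1.590 m.
Width = 2Δx = 3.18 m.

3.18 m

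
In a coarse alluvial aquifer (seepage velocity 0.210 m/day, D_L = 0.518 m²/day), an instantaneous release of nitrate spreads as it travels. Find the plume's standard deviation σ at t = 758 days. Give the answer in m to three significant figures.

28.0 m

Dispersive spreading gives a Gaussian with σ² = 2Dt; advection only shifts the center.
σ = √(2 × 0.518 × 758) = 28.0 m.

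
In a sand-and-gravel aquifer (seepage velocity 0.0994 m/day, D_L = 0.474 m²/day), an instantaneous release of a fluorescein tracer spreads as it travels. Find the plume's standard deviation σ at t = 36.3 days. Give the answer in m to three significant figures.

Dispersive spreading gives a Gaussian with σ² = 2Dt; advection only shifts the center.
σ = √(2 × 0.474 × 36.3) = 5.87 m.

5.87 m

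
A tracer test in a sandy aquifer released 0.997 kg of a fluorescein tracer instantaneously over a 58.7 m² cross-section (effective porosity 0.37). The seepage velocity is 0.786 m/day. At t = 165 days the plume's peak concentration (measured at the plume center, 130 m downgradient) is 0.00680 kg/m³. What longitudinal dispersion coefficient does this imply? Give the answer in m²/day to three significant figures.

0.0220 m²/day

At the plume center C_max = M/(n_e·A·√(4πDt)), so D = M²/(4πt·(n_e·A·C_max)²).
n_e·A·C_max = 0.37 × 58.7 × 0.00680 = 0.1477 kg/m.
D = 0.997²/(4π × 165 × 0.1477²) = 0.0220 m²/day.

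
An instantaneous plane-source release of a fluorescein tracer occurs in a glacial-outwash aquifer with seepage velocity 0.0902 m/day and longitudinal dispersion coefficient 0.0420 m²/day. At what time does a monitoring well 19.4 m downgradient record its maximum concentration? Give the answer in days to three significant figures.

For the 1D instantaneous-source solution, setting ∂C/∂t = 0 at fixed x gives v²t² + 2Dt − x² = 0, so t = (√(D² + v²x²) − D)/v².
√(D² + v²x²) = √(0.0420² + 0.0902² × 19.4²) = 1.750; v² = 0.00813604.
t = (1.750 − 0.0420)/0.00813604 = 210 days (vs. the pure-advection estimate x/v = 215 d).

210 days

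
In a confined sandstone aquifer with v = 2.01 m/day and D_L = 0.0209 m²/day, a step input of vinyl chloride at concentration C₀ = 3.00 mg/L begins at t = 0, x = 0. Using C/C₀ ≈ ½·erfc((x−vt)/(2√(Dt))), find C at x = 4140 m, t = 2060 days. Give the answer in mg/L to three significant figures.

For a continuous step input, C/C₀ ≈ ½·erfc((x−vt)/(2√(Dt))).
vt = 2.01 × 2060 = 4140.6 m and 2√(Dt) = 2√(0.0209 × 2060) = 13.12 m.
Argument (x−vt)/(2√(Dt)) = (4140 − 4140.6)/13.12 = -0.04573; ½·erfc(-0.04573) = 0.5258.
C = 3.00 × 0.5258 = 1.58 mg/L.

1.58 mg/L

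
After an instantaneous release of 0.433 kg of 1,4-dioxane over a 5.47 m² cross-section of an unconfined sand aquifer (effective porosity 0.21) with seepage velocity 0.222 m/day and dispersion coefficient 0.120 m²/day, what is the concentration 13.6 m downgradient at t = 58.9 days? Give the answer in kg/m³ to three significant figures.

0.0396 kg/m³

For an instantaneous plane source, C(x,t) = M/(n_e·A·√(4πDt)) · exp(−(x−vt)²/(4Dt)), with n_e·A the pore (flow) area.
Plume center vt = 0.222 × 58.9 = 13.0758 m, so the well at 13.6 m is 0.5242 m downgradient of the peak.
√(4πDt) = 9.424 m, giving peak height M/(n_e·A·√(4πDt)) = 0.433/(0.21 × 5.47 × 9.424) = 0.04000 kg/m³.
(x−vt)²/(4Dt) = (0.5242)²/(4 × 0.120 × 58.9) = 0.009719; exp(−0.009719) = 0.9903.
C = 0.04000 × 0.9903 = 0.0396 kg/m³.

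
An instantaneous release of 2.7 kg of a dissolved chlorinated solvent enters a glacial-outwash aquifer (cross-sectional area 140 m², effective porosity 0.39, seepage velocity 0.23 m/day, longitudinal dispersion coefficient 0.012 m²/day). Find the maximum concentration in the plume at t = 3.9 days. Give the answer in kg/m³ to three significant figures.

The peak of an instantaneous 1D plume sits at x = vt; there the Gaussian factor is 1 and C_max = M/(n_e·A·√(4πDt)), where n_e·A is the pore area the mass is dissolved in.
√(4πDt) = √(4π × 0.012 × 3.9) = 0.7669 m, so C_max = 2.7/(0.39 × 140 × 0.7669) = 0.0645 kg/m³.

0.0645 kg/m³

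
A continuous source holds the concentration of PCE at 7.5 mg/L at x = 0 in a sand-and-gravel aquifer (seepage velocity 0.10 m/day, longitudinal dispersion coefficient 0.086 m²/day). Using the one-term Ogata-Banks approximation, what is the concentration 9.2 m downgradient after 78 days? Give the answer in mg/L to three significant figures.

2.63 mg/L

For a continuous step input, C/C₀ ≈ ½·erfc((x−vt)/(2√(Dt))).
vt = 0.10 × 78 = 7.8 m and 2√(Dt) = 2√(0.086 × 78) = 5.180 m.
Argument (x−vt)/(2√(Dt)) = (9.2 − 7.8)/5.180 = 0.2703; ½·erfc(0.2703) = 0.3511.
C = 7.5 × 0.3511 = 2.63 mg/L.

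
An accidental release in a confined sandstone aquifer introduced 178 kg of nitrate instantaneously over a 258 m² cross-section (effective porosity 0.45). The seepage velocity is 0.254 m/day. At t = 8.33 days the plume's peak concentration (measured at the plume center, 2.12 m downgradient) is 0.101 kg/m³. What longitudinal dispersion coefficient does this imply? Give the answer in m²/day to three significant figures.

2.20 m²/day

At the plume center C_max = M/(n_e·A·√(4πDt)), so D = M²/(4πt·(n_e·A·C_max)²).
n_e·A·C_max = 0.45 × 258 × 0.101 = 11.73 kg/m.
D = 178²/(4π × 8.33 × 11.73²) = 2.20 m²/day.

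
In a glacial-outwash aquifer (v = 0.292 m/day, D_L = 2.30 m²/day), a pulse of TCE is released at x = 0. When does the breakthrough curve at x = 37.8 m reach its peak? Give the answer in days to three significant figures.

For the 1D instantaneous-source solution, setting ∂C/∂t = 0 at fixed x gives v²t² + 2Dt − x² = 0, so t = (√(D² + v²x²) − D)/v².
√(D² + v²x²) = √(2.30² + 0.292² × 37.8²) = 11.27; v² = 0.085264.
t = (11.27 − 2.30)/0.085264 = 105 days (vs. the pure-advection estimate x/v = 129 d).

105 days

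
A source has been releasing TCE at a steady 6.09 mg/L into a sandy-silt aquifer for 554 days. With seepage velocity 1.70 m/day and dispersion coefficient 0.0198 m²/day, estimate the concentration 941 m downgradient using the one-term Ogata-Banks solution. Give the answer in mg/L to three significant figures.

For a continuous step input, C/C₀ ≈ ½·erfc((x−vt)/(2√(Dt))).
vt = 1.70 × 554 = 941.8 m and 2√(Dt) = 2√(0.0198 × 554) = 6.624 m.
Argument (x−vt)/(2√(Dt)) = (941 − 941.8)/6.624 = -0.1208; ½·erfc(-0.1208) = 0.5678.
C = 6.09 × 0.5678 = 3.46 mg/L.

3.46 mg/L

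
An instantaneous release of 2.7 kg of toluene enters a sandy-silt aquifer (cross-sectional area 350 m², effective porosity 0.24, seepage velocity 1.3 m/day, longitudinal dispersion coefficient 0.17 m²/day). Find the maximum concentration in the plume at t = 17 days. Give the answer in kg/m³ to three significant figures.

The peak of an instantaneous 1D plume sits at x = vt; there the Gaussian factor is 1 and C_max = M/(n_e·A·√(4πDt)), where n_e·A is the pore area the mass is dissolved in.
√(4πDt) = √(4π × 0.17 × 17) = 6.026 m, so C_max = 2.7/(0.24 × 350 × 6.026) = 0.00533 kg/m³.

0.00533 kg/m³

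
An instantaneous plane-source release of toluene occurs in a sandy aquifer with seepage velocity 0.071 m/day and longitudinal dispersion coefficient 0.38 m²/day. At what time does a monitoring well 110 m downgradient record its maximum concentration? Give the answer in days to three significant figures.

For the 1D instantaneous-source solution, setting ∂C/∂t = 0 at fixed x gives v²t² + 2Dt − x² = 0, so t = (√(D² + v²x²) − D)/v².
√(D² + v²x²) = √(0.38² + 0.071² × 110²) = 7.819; v² = 0.005041.
t = (7.819 − 0.38)/0.005041 = 1480 days (vs. the pure-advection estimate x/v = 1550 d).

1480 days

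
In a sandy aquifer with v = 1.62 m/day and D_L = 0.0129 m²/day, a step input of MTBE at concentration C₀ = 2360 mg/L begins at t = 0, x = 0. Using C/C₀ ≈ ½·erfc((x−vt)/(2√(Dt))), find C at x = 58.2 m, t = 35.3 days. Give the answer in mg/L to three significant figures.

For a continuous step input, C/C₀ ≈ ½·erfc((x−vt)/(2√(Dt))).
vt = 1.62 × 35.3 = 57.186 m and 2√(Dt) = 2√(0.0129 × 35.3) = 1.350 m.
Argument (x−vt)/(2√(Dt)) = (58.2 − 57.186)/1.350 = 0.7511; ½·erfc(0.7511) = 0.1441.
C = 2360 × 0.1441 = 340 mg/L.

340 mg/L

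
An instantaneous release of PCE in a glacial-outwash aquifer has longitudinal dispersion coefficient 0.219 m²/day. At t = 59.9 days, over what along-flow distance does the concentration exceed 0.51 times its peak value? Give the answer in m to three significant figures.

The plume is Gaussian with σ = √(2Dt) = √(2 × 0.219 × 59.9) = 5.122 m.
C/C_peak = exp(−Δx²/(2σ²)) = 0.51 ⇒ Δx = σ·√(−2 ln 0.51) = 5.122 × 1.160 = 5.942 m.
Width = 2Δx = 11.9 m.

11.9 m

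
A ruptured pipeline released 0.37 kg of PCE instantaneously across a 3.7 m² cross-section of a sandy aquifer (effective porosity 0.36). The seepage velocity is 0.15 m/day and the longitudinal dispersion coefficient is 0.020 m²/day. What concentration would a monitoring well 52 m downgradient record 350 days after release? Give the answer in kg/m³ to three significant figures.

0.0294 kg/m³

For an instantaneous plane source, C(x,t) = M/(n_e·A·√(4πDt)) · exp(−(x−vt)²/(4Dt)), with n_e·A the pore (flow) area.
Plume center vt = 0.15 × 350 = 52.5 m, so the well at 52 m is 0.5 m upgradient of the peak.
√(4πDt) = 9.379 m, giving peak height M/(n_e·A·√(4πDt)) = 0.37/(0.36 × 3.7 × 9.379) = 0.02962 kg/m³.
(x−vt)²/(4Dt) = (-0.5)²/(4 × 0.020 × 350) = 0.008929; exp(−0.008929) = 0.9911.
C = 0.02962 × 0.9911 = 0.0294 kg/m³.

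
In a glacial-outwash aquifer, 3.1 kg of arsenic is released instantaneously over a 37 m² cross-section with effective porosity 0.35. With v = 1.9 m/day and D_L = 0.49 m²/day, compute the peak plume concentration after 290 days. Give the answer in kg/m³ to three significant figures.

0.00566 kg/m³

The peak of an instantaneous 1D plume sits at x = vt; there the Gaussian factor is 1 and C_max = M/(n_e·A·√(4πDt)), where n_e·A is the pore area the mass is dissolved in.
√(4πDt) = √(4π × 0.49 × 290) = 42.26 m, so C_max = 3.1/(0.35 × 37 × 42.26) = 0.00566 kg/m³.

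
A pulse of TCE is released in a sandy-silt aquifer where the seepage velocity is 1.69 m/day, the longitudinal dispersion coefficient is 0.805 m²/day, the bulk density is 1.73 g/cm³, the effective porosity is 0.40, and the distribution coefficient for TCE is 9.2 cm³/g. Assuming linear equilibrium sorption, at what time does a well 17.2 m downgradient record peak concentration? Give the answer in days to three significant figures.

404 days

Retardation factor R = 1 + ρ_b·K_d/n = 1 + 1.73 × 9.2/0.40 = 40.79.
Sorption retards both mechanisms: v_R = v/R = 0.04143 m/day, D_R = D/R = 0.01974 m²/day.
Peak time from v_R²t² + 2D_R t − x² = 0: t = (√(D_R² + v_R²x²) − D_R)/v_R².
√(D_R² + v_R²x²) = √(0.01974² + 0.04143² × 17.2²) = 0.7129; v_R² = 0.001716.
t = (0.7129 − 0.01974)/0.001716 = 404 days.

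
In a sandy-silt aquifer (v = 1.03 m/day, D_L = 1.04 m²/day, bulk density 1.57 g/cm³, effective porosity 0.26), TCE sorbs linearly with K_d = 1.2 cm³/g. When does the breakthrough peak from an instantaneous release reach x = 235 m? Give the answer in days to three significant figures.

1870 days

Retardation factor R = 1 + ρ_b·K_d/n = 1 + 1.57 × 1.2/0.26 = 8.246.
Sorption retards both mechanisms: v_R = v/R = 0.1249 m/day, D_R = D/R = 0.1261 m²/day.
Peak time from v_R²t² + 2D_R t − x² = 0: t = (√(D_R² + v_R²x²) − D_R)/v_R².
√(D_R² + v_R²x²) = √(0.1261² + 0.1249² × 235²) = 29.35; v_R² = 0.01560.
t = (29.35 − 0.1261)/0.01560 = 1870 days.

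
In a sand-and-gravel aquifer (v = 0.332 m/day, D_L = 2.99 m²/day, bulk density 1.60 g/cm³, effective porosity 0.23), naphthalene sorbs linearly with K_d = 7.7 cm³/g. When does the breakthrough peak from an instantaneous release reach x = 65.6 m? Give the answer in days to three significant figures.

Retardation factor R = 1 + ρ_b·K_d/n = 1 + 1.60 × 7.7/0.23 = 54.57.
Sorption retards both mechanisms: v_R = v/R = 0.006084 m/day, D_R = D/R = 0.05479 m²/day.
Peak time from v_R²t² + 2D_R t − x² = 0: t = (√(D_R² + v_R²x²) − D_R)/v_R².
√(D_R² + v_R²x²) = √(0.05479² + 0.006084² × 65.6²) = 0.4029; v_R² = 3.702e-05.
t = (0.4029 − 0.05479)/3.702e-05 = 9400 days.

9400 days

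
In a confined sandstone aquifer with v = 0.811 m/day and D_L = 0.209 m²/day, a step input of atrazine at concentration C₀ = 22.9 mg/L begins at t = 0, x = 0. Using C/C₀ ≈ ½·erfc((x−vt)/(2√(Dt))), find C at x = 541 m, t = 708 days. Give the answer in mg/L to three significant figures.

For a continuous step input, C/C₀ ≈ ½·erfc((x−vt)/(2√(Dt))).
vt = 0.811 × 708 = 574.188 m and 2√(Dt) = 2√(0.209 × 708) = 24.33 m.
Argument (x−vt)/(2√(Dt)) = (541 − 574.188)/24.33 = -1.364; ½·erfc(-1.364) = 0.9731.
C = 22.9 × 0.9731 = 22.3 mg/L.

22.3 mg/L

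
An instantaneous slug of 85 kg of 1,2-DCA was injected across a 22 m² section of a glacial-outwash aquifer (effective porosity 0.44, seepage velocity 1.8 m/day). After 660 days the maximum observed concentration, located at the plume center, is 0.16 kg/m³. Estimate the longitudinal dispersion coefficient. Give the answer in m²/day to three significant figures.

At the plume center C_max = M/(n_e·A·√(4πDt)), so D = M²/(4πt·(n_e·A·C_max)²).
n_e·A·C_max = 0.44 × 22 × 0.16 = 1.549 kg/m.
D = 85²/(4π × 660 × 1.549²) = 0.363 m²/day.

0.363 m²/day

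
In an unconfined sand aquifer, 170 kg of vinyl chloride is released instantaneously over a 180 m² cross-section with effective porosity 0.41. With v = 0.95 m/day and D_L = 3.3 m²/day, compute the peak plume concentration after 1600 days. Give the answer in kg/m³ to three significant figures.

The peak of an instantaneous 1D plume sits at x = vt; there the Gaussian factor is 1 and C_max = M/(n_e·A·√(4πDt)), where n_e·A is the pore area the mass is dissolved in.
√(4πDt) = √(4π × 3.3 × 1600) = 257.6 m, so C_max = 170/(0.41 × 180 × 257.6) = 0.00894 kg/m³.

0.00894 kg/m³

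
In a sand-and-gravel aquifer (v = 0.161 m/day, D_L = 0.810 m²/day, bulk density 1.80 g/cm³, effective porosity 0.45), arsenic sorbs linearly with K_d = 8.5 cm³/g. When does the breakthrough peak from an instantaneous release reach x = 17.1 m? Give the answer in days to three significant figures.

Retardation factor R = 1 + ρ_b·K_d/n = 1 + 1.80 × 8.5/0.45 = 35.00.
Sorption retards both mechanisms: v_R = v/R = 0.004600 m/day, D_R = D/R = 0.02314 m²/day.
Peak time from v_R²t² + 2D_R t − x² = 0: t = (√(D_R² + v_R²x²) − D_R)/v_R².
√(D_R² + v_R²x²) = √(0.02314² + 0.004600² × 17.1²) = 0.08199; v_R² = 2.116e-05.
t = (0.08199 − 0.02314)/2.116e-05 = 2780 days.

2780 days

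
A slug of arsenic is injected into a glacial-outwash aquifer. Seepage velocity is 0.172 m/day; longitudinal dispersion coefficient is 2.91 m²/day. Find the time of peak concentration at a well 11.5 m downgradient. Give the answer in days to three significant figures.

For the 1D instantaneous-source solution, setting ∂C/∂t = 0 at fixed x gives v²t² + 2Dt − x² = 0, so t = (√(D² + v²x²) − D)/v².
√(D² + v²x²) = √(2.91² + 0.172² × 11.5²) = 3.519; v² = 0.029584.
t = (3.519 − 2.91)/0.029584 = 20.6 days (vs. the pure-advection estimate x/v = 66.9 d).

20.6 days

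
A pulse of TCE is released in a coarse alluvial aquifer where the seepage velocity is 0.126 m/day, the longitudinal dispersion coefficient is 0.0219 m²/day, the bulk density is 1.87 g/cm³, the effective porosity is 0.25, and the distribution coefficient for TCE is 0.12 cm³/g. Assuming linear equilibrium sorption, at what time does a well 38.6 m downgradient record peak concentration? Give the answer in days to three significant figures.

Retardation factor R = 1 + ρ_b·K_d/n = 1 + 1.87 × 0.12/0.25 = 1.898.
Sorption retards both mechanisms: v_R = v/R = 0.06639 m/day, D_R = D/R = 0.01154 m²/day.
Peak time from v_R²t² + 2D_R t − x² = 0: t = (√(D_R² + v_R²x²) − D_R)/v_R².
√(D_R² + v_R²x²) = √(0.01154² + 0.06639² × 38.6²) = 2.563; v_R² = 0.004408.
t = (2.563 − 0.01154)/0.004408 = 579 days.

579 days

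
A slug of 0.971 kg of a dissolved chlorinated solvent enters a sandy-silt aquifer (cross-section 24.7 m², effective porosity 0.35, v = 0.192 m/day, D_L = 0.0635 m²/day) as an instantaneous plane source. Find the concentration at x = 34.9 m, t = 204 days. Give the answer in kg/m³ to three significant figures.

For an instantaneous plane source, C(x,t) = M/(n_e·A·√(4πDt)) · exp(−(x−vt)²/(4Dt)), with n_e·A the pore (flow) area.
Plume center vt = 0.192 × 204 = 39.168 m, so the well at 34.9 m is 4.268 m upgradient of the peak.
√(4πDt) = 12.76 m, giving peak height M/(n_e·A·√(4πDt)) = 0.971/(0.35 × 24.7 × 12.76) = 0.008802 kg/m³.
(x−vt)²/(4Dt) = (-4.268)²/(4 × 0.0635 × 204) = 0.3515; exp(−0.3515) = 0.7036.
C = 0.008802 × 0.7036 = 0.00619 kg/m³.

0.00619 kg/m³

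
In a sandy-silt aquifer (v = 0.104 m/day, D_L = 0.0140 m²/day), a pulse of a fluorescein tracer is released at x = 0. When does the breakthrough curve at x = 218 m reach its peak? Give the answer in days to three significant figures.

2090 days

For the 1D instantaneous-source solution, setting ∂C/∂t = 0 at fixed x gives v²t² + 2Dt − x² = 0, so t = (√(D² + v²x²) − D)/v².
√(D² + v²x²) = √(0.0140² + 0.104² × 218²) = 22.67; v² = 0.010816.
t = (22.67 − 0.0140)/0.010816 = 2090 days (vs. the pure-advection estimate x/v = 2100 d).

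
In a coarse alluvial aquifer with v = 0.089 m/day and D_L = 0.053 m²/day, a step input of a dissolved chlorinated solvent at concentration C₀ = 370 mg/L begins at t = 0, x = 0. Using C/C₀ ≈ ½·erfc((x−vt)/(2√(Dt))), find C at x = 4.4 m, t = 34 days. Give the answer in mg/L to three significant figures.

For a continuous step input, C/C₀ ≈ ½·erfc((x−vt)/(2√(Dt))).
vt = 0.089 × 34 = 3.026 m and 2√(Dt) = 2√(0.053 × 34) = 2.685 m.
Argument (x−vt)/(2√(Dt)) = (4.4 − 3.026)/2.685 = 0.5117; ½·erfc(0.5117) = 0.2346.
C = 370 × 0.2346 = 86.8 mg/L.

86.8 mg/L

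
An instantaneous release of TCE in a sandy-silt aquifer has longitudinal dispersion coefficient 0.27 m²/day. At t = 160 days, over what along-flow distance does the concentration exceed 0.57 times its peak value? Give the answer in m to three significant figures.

The plume is Gaussian with σ = √(2Dt) = √(2 × 0.27 × 160) = 9.295 m.
C/C_peak = exp(−Δx²/(2σ²)) = 0.57 ⇒ Δx = σ·√(−2 ln 0.57) = 9.295 × 1.060 = 9.853 m.
Width = 2Δx = 19.7 m.

19.7 m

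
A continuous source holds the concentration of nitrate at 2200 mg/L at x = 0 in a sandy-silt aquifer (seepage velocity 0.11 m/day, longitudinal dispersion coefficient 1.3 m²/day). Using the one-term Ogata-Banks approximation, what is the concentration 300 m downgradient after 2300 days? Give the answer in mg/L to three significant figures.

For a continuous step input, C/C₀ ≈ ½·erfc((x−vt)/(2√(Dt))).
vt = 0.11 × 2300 = 253 m and 2√(Dt) = 2√(1.3 × 2300) = 109.4 m.
Argument (x−vt)/(2√(Dt)) = (300 − 253)/109.4 = 0.4296; ½·erfc(0.4296) = 0.2717.
C = 2200 × 0.2717 = 598 mg/L.

598 mg/L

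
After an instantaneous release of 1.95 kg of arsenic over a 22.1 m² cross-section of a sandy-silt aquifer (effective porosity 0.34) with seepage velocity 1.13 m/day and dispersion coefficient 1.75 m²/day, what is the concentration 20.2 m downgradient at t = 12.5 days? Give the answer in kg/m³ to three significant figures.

0.0103 kg/m³

For an instantaneous plane source, C(x,t) = M/(n_e·A·√(4πDt)) · exp(−(x−vt)²/(4Dt)), with n_e·A the pore (flow) area.
Plume center vt = 1.13 × 12.5 = 14.125 m, so the well at 20.2 m is 6.075 m downgradient of the peak.
√(4πDt) = 16.58 m, giving peak height M/(n_e·A·√(4πDt)) = 1.95/(0.34 × 22.1 × 16.58) = 0.01565 kg/m³.
(x−vt)²/(4Dt) = (6.075)²/(4 × 1.75 × 12.5) = 0.4218; exp(−0.4218) = 0.6559.
C = 0.01565 × 0.6559 = 0.0103 kg/m³.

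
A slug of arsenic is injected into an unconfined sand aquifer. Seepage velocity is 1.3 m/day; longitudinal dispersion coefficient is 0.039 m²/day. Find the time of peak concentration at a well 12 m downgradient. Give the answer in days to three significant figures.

9.21 days

For the 1D instantaneous-source solution, setting ∂C/∂t = 0 at fixed x gives v²t² + 2Dt − x² = 0, so t = (√(D² + v²x²) − D)/v².
√(D² + v²x²) = √(0.039² + 1.3² × 12²) = 15.60; v² = 1.69.
t = (15.60 − 0.039)/1.69 = 9.21 days (vs. the pure-advection estimate x/v = 9.23 d).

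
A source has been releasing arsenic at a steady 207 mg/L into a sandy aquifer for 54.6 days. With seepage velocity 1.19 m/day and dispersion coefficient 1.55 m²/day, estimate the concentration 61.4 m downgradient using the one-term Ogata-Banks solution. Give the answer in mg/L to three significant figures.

126 mg/L

For a continuous step input, C/C₀ ≈ ½·erfc((x−vt)/(2√(Dt))).
vt = 1.19 × 54.6 = 64.974 m and 2√(Dt) = 2√(1.55 × 54.6) = 18.40 m.
Argument (x−vt)/(2√(Dt)) = (61.4 − 64.974)/18.40 = -0.1942; ½·erfc(-0.1942) = 0.6082.
C = 207 × 0.6082 = 126 mg/L.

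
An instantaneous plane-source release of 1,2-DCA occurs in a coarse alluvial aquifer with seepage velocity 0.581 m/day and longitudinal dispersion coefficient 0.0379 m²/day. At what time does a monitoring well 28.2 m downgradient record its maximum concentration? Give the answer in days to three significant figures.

For the 1D instantaneous-source solution, setting ∂C/∂t = 0 at fixed x gives v²t² + 2Dt − x² = 0, so t = (√(D² + v²x²) − D)/v².
√(D² + v²x²) = √(0.0379² + 0.581² × 28.2²) = 16.38; v² = 0.337561.
t = (16.38 − 0.0379)/0.337561 = 48.4 days (vs. the pure-advection estimate x/v = 48.5 d).

48.4 days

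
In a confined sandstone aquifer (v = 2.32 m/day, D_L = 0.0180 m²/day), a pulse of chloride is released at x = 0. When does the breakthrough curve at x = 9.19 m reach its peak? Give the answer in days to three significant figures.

3.96 days

For the 1D instantaneous-source solution, setting ∂C/∂t = 0 at fixed x gives v²t² + 2Dt − x² = 0, so t = (√(D² + v²x²) − D)/v².
√(D² + v²x²) = √(0.0180² + 2.32² × 9.19²) = 21.32; v² = 5.3824.
t = (21.32 − 0.0180)/5.3824 = 3.96 days (vs. the pure-advection estimate x/v = 3.96 d).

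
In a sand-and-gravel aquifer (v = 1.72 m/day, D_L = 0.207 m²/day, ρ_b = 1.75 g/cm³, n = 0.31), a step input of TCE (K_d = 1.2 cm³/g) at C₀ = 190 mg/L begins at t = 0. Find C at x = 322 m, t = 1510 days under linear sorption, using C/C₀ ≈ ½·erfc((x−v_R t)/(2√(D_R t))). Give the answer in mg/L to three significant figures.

Retardation factor R = 1 + ρ_b·K_d/n = 1 + 1.75 × 1.2/0.31 = 7.774.
Sorption retards both mechanisms: v_R = v/R = 0.2213 m/day, D_R = D/R = 0.02663 m²/day.
v_R·t = 0.2213 × 1510 = 334.163 m; 2√(D_R t) = 12.68 m; argument = (322 − 334.163)/12.68 = -0.9592.
C = C₀ × ½·erfc(-0.9592) = 190 × 0.9125 = 173 mg/L.

173 mg/L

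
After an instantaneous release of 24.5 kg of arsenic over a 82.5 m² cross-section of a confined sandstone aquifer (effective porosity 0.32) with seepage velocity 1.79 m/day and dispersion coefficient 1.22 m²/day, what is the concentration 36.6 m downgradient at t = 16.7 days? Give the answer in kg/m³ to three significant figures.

0.0334 kg/m³

For an instantaneous plane source, C(x,t) = M/(n_e·A·√(4πDt)) · exp(−(x−vt)²/(4Dt)), with n_e·A the pore (flow) area.
Plume center vt = 1.79 × 16.7 = 29.893 m, so the well at 36.6 m is 6.707 m downgradient of the peak.
√(4πDt) = 16.00 m, giving peak height M/(n_e·A·√(4πDt)) = 24.5/(0.32 × 82.5 × 16.00) = 0.05800 kg/m³.
(x−vt)²/(4Dt) = (6.707)²/(4 × 1.22 × 16.7) = 0.5520; exp(−0.5520) = 0.5758.
C = 0.05800 × 0.5758 = 0.0334 kg/m³.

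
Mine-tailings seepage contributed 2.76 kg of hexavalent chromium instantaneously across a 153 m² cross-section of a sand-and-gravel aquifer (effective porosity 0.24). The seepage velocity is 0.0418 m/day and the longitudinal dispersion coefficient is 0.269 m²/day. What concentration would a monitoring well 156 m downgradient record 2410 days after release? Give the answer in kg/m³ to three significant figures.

For an instantaneous plane source, C(x,t) = M/(n_e·A·√(4πDt)) · exp(−(x−vt)²/(4Dt)), with n_e·A the pore (flow) area.
Plume center vt = 0.0418 × 2410 = 100.738 m, so the well at 156 m is 55.262 m downgradient of the peak.
√(4πDt) = 90.26 m, giving peak height M/(n_e·A·√(4πDt)) = 2.76/(0.24 × 153 × 90.26) = 0.0008327 kg/m³.
(x−vt)²/(4Dt) = (55.262)²/(4 × 0.269 × 2410) = 1.178; exp(−1.178) = 0.3079.
C = 0.0008327 × 0.3079 = 0.000256 kg/m³.

0.000256 kg/m³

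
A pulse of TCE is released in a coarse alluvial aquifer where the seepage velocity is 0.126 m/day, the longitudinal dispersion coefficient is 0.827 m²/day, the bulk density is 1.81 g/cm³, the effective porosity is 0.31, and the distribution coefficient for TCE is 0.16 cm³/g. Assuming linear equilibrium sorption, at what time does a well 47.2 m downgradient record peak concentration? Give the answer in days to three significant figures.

631 days

Retardation factor R = 1 + ρ_b·K_d/n = 1 + 1.81 × 0.16/0.31 = 1.934.
Sorption retards both mechanisms: v_R = v/R = 0.06515 m/day, D_R = D/R = 0.4276 m²/day.
Peak time from v_R²t² + 2D_R t − x² = 0: t = (√(D_R² + v_R²x²) − D_R)/v_R².
√(D_R² + v_R²x²) = √(0.4276² + 0.06515² × 47.2²) = 3.105; v_R² = 0.004245.
t = (3.105 − 0.4276)/0.004245 = 631 days.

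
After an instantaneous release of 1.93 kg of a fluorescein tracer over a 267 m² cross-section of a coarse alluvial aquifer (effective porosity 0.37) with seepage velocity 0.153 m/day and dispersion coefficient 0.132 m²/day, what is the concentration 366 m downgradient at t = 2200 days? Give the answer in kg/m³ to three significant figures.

0.000154 kg/m³

For an instantaneous plane source, C(x,t) = M/(n_e·A·√(4πDt)) · exp(−(x−vt)²/(4Dt)), with n_e·A the pore (flow) area.
Plume center vt = 0.153 × 2200 = 336.6 m, so the well at 366 m is 29.4 m downgradient of the peak.
√(4πDt) = 60.41 m, giving peak height M/(n_e·A·√(4πDt)) = 1.93/(0.37 × 267 × 60.41) = 0.0003234 kg/m³.
(x−vt)²/(4Dt) = (29.4)²/(4 × 0.132 × 2200) = 0.7441; exp(−0.7441) = 0.4752.
C = 0.0003234 × 0.4752 = 0.000154 kg/m³.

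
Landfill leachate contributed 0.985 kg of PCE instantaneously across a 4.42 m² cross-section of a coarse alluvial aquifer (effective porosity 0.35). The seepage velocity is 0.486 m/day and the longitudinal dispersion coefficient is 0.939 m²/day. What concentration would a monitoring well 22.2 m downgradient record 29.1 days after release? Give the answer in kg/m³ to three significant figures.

0.0190 kg/m³

For an instantaneous plane source, C(x,t) = M/(n_e·A·√(4πDt)) · exp(−(x−vt)²/(4Dt)), with n_e·A the pore (flow) area.
Plume center vt = 0.486 × 29.1 = 14.1426 m, so the well at 22.2 m is 8.0574 m downgradient of the peak.
√(4πDt) = 18.53 m, giving peak height M/(n_e·A·√(4πDt)) = 0.985/(0.35 × 4.42 × 18.53) = 0.03436 kg/m³.
(x−vt)²/(4Dt) = (8.0574)²/(4 × 0.939 × 29.1) = 0.5940; exp(−0.5940) = 0.5521.
C = 0.03436 × 0.5521 = 0.0190 kg/m³.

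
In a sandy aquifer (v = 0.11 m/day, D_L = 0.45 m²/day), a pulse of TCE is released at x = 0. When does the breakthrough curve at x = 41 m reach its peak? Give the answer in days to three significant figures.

For the 1D instantaneous-source solution, setting ∂C/∂t = 0 at fixed x gives v²t² + 2Dt − x² = 0, so t = (√(D² + v²x²) − D)/v².
√(D² + v²x²) = √(0.45² + 0.11² × 41²) = 4.532; v² = 0.0121.
t = (4.532 − 0.45)/0.0121 = 337 days (vs. the pure-advection estimate x/v = 373 d).

337 days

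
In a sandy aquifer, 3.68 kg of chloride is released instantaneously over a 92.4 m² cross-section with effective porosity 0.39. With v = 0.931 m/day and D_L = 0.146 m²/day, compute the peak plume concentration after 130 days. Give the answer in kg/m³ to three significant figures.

0.00661 kg/m³

The peak of an instantaneous 1D plume sits at x = vt; there the Gaussian factor is 1 and C_max = M/(n_e·A·√(4πDt)), where n_e·A is the pore area the mass is dissolved in.
√(4πDt) = √(4π × 0.146 × 130) = 15.44 m, so C_max = 3.68/(0.39 × 92.4 × 15.44) = 0.00661 kg/m³.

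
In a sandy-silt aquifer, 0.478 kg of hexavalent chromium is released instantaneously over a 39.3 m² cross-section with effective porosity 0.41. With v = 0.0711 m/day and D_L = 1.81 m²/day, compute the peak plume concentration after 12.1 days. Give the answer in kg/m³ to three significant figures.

0.00179 kg/m³

The peak of an instantaneous 1D plume sits at x = vt; there the Gaussian factor is 1 and C_max = M/(n_e·A·√(4πDt)), where n_e·A is the pore area the mass is dissolved in.
√(4πDt) = √(4π × 1.81 × 12.1) = 16.59 m, so C_max = 0.478/(0.41 × 39.3 × 16.59) = 0.00179 kg/m³.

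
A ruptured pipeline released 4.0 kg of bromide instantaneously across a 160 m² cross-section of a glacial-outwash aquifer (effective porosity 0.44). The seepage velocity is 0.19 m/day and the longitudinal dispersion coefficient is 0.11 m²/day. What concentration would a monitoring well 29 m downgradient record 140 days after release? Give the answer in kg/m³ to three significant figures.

0.00372 kg/m³

For an instantaneous plane source, C(x,t) = M/(n_e·A·√(4πDt)) · exp(−(x−vt)²/(4Dt)), with n_e·A the pore (flow) area.
Plume center vt = 0.19 × 140 = 26.6 m, so the well at 29 m is 2.4 m downgradient of the peak.
√(4πDt) = 13.91 m, giving peak height M/(n_e·A·√(4πDt)) = 4.0/(0.44 × 160 × 13.91) = 0.004085 kg/m³.
(x−vt)²/(4Dt) = (2.4)²/(4 × 0.11 × 140) = 0.09351; exp(−0.09351) = 0.9107.
C = 0.004085 × 0.9107 = 0.00372 kg/m³.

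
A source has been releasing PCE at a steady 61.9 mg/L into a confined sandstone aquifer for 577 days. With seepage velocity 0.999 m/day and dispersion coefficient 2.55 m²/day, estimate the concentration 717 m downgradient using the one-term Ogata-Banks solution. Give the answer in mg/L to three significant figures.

0.296 mg/L

For a continuous step input, C/C₀ ≈ ½·erfc((x−vt)/(2√(Dt))).
vt = 0.999 × 577 = 576.423 m and 2√(Dt) = 2√(2.55 × 577) = 76.72 m.
Argument (x−vt)/(2√(Dt)) = (717 − 576.423)/76.72 = 1.832; ½·erfc(1.832) = 0.004787.
C = 61.9 × 0.004787 = 0.296 mg/L.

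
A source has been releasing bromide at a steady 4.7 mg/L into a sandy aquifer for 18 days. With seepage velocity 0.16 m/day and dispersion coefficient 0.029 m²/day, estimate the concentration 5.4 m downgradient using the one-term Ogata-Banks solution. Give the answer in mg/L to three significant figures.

For a continuous step input, C/C₀ ≈ ½·erfc((x−vt)/(2√(Dt))).
vt = 0.16 × 18 = 2.88 m and 2√(Dt) = 2√(0.029 × 18) = 1.445 m.
Argument (x−vt)/(2√(Dt)) = (5.4 − 2.88)/1.445 = 1.744; ½·erfc(1.744) = 0.006824.
C = 4.7 × 0.006824 = 0.0321 mg/L.

0.0321 mg/L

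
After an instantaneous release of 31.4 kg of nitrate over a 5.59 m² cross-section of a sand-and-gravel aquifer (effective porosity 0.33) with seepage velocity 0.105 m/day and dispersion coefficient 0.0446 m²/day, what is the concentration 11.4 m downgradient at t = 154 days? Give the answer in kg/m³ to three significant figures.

For an instantaneous plane source, C(x,t) = M/(n_e·A·√(4πDt)) · exp(−(x−vt)²/(4Dt)), with n_e·A the pore (flow) area.
Plume center vt = 0.105 × 154 = 16.17 m, so the well at 11.4 m is 4.77 m upgradient of the peak.
√(4πDt) = 9.290 m, giving peak height M/(n_e·A·√(4πDt)) = 31.4/(0.33 × 5.59 × 9.290) = 1.832 kg/m³.
(x−vt)²/(4Dt) = (-4.77)²/(4 × 0.0446 × 154) = 0.8282; exp(−0.8282) = 0.4368.
C = 1.832 × 0.4368 = 0.800 kg/m³.

0.800 kg/m³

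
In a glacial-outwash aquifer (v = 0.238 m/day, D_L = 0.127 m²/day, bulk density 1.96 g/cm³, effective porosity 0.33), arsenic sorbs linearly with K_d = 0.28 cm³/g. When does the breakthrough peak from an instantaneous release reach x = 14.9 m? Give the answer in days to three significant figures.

Retardation factor R = 1 + ρ_b·K_d/n = 1 + 1.96 × 0.28/0.33 = 2.663.
Sorption retards both mechanisms: v_R = v/R = 0.08937 m/day, D_R = D/R = 0.04769 m²/day.
Peak time from v_R²t² + 2D_R t − x² = 0: t = (√(D_R² + v_R²x²) − D_R)/v_R².
√(D_R² + v_R²x²) = √(0.04769² + 0.08937² × 14.9²) = 1.332; v_R² = 0.007987.
t = (1.332 − 0.04769)/0.007987 = 161 days.

161 days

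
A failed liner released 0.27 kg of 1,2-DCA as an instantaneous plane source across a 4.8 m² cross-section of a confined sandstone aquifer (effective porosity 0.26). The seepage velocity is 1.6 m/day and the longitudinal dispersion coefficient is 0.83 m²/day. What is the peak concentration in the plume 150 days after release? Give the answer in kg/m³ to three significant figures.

0.00547 kg/m³

The peak of an instantaneous 1D plume sits at x = vt; there the Gaussian factor is 1 and C_max = M/(n_e·A·√(4πDt)), where n_e·A is the pore area the mass is dissolved in.
√(4πDt) = √(4π × 0.83 × 150) = 39.55 m, so C_max = 0.27/(0.26 × 4.8 × 39.55) = 0.00547 kg/m³.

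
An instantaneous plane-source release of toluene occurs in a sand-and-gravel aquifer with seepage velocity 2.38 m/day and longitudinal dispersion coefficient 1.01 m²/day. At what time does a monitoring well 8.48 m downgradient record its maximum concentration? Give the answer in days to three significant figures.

For the 1D instantaneous-source solution, setting ∂C/∂t = 0 at fixed x gives v²t² + 2Dt − x² = 0, so t = (√(D² + v²x²) − D)/v².
√(D² + v²x²) = √(1.01² + 2.38² × 8.48²) = 20.21; v² = 5.6644.
t = (20.21 − 1.01)/5.6644 = 3.39 days (vs. the pure-advection estimate x/v = 3.56 d).

3.39 days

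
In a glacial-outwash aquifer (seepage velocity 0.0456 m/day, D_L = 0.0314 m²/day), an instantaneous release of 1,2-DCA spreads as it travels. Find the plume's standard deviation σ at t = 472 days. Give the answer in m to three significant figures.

Dispersive spreading gives a Gaussian with σ² = 2Dt; advection only shifts the center.
σ = √(2 × 0.0314 × 472) = 5.44 m.

5.44 m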